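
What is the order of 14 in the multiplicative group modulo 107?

53

Since 14 ∈ (Z/107Z)^×, its order divides φ(107) = 107 − 1 = 106 = 2 · 53.
Divisors of 106: 1, 2, 53, 106.
Test each divisor d:
14^1 ≡ 14 (mod 107)
14^2 ≡ 89 (mod 107)
14^53 ≡ 1 (mod 107) ✓
The smallest such exponent is 53, so the order of 14 is 53.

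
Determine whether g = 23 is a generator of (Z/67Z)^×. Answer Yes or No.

φ(67) = 67 − 1 = 66 = 2 · 3 · 11.
An element g generates (Z/67Z)^× iff g^(66/q) ≢ 1 (mod 67) for each prime q ∈ {2, 3, 11}.
23^33 ≡ 1 (mod 67)  [q = 2: ≡ 1 ✗]
23^22 ≡ 37 (mod 67)  [q = 3: ≢ 1 ✓]
23^6 ≡ 59 (mod 67)  [q = 11: ≢ 1 ✓]
23^33 ≡ 1 shows ord(23) | 33, strictly less than φ(67); not a primitive root.

No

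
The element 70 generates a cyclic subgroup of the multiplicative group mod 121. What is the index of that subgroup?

Since 70 ∈ (Z/121Z)^×, its order divides φ(121) = φ(11^2) = 11·(11−1) = 110 = 2 · 5 · 11.
Divisors of 110: 1, 2, 5, 10, 11, 22, 55, 110.
Test each divisor d:
70^1 ≡ 70 (mod 121)
70^2 ≡ 60 (mod 121)
70^5 ≡ 78 (mod 121)
70^10 ≡ 34 (mod 121)
70^11 ≡ 81 (mod 121)
70^22 ≡ 27 (mod 121)
70^55 ≡ 1 (mod 121) ✓
Thus |⟨70⟩| = ord(70) = 55.
Index = |(Z/121Z)^×| / |⟨70⟩| = 110 / 55 = 2.

2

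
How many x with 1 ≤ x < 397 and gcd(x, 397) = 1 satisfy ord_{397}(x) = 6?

φ(397) = 397 − 1 = 396 = 2^2 · 3^2 · 11.
Since (Z/397Z)^× is cyclic of order 396, the number of elements of order d is φ(d) when d | 396 and 0 otherwise.
6 = 2 · 3 divides 396, and φ(6) = 2.

2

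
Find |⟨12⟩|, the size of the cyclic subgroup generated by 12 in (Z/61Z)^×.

Since 12 ∈ (Z/61Z)^×, its order divides φ(61) = 61 − 1 = 60 = 2^2 · 3 · 5.
Divisors of 60: 1, 2, 3, 4, 5, 6, 10, 12, 15, 20, 30, 60.
Test each divisor d:
12^1 ≡ 12 (mod 61)
12^2 ≡ 22 (mod 61)
12^3 ≡ 20 (mod 61)
12^4 ≡ 57 (mod 61)
12^5 ≡ 13 (mod 61)
12^6 ≡ 34 (mod 61)
12^10 ≡ 47 (mod 61)
12^12 ≡ 58 (mod 61)
12^15 ≡ 1 (mod 61) ✓
The smallest such exponent is 15, so the order of 12 is 15.

15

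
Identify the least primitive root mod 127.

φ(127) = 127 − 1 = 126 = 2 · 3^2 · 7.
g is a primitive root iff g^(126/q) ≢ 1 (mod 127) for each prime q ∈ {2, 3, 7}.
g = 2: 2^63 ≡ 1 — hits 1, so not a primitive root.
g = 3: 3^63 ≡ 126; 3^42 ≡ 107; 3^18 ≡ 4 — none is 1, so 3 is a primitive root.
The smallest primitive root modulo 127 is 3.

3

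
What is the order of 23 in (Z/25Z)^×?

20

By Lagrange's theorem, ord_25(23) divides φ(25) = φ(5^2) = 5·(5−1) = 20 = 2^2 · 5.
Divisors of 20: 1, 2, 4, 5, 10, 20.
Check 23^d mod 25 for each divisor in increasing order:
23^1 ≡ 23 (mod 25)
23^2 ≡ 4 (mod 25)
23^4 ≡ 16 (mod 25)
23^5 ≡ 18 (mod 25)
23^10 ≡ 24 (mod 25)
23^20 ≡ 1 (mod 25) ✓
So ord_25(23) = 20.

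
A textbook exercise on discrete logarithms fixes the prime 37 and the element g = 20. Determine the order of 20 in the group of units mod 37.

36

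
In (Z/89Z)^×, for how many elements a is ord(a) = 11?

10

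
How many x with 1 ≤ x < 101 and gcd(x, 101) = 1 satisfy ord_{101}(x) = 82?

φ(101) = 101 − 1 = 100 = 2^2 · 5^2.
(Z/101Z)^× is cyclic (|G| = 100); a cyclic group of order m has exactly φ(d) elements of each order d | m, and none otherwise.
Since 82 ∤ 100, the count is 0.

0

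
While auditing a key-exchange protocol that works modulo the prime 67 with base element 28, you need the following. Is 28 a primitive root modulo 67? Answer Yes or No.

Yes

φ(67) = 67 − 1 = 66 = 2 · 3 · 11.
28 is a primitive root mod 67 iff 28^(φ(67)/q) ≢ 1 for every prime q | φ(67), i.e. q ∈ {2, 3, 11}.
28^33 ≡ 66 (mod 67)  [q = 2: ≢ 1 ✓]
28^22 ≡ 37 (mod 67)  [q = 3: ≢ 1 ✓]
28^6 ≡ 40 (mod 67)  [q = 11: ≢ 1 ✓]
None equal 1, so ord_67(28) = 66: 28 is a primitive root.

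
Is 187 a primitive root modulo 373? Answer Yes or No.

φ(373) = 373 − 1 = 372 = 2^2 · 3 · 31.
187 is a primitive root mod 373 iff 187^(φ(373)/q) ≢ 1 for every prime q | φ(373), i.e. q ∈ {2, 3, 31}.
187^186 ≡ 372 (mod 373)  [q = 2: ≢ 1 ✓]
187^124 ≡ 88 (mod 373)  [q = 3: ≢ 1 ✓]
187^12 ≡ 213 (mod 373)  [q = 31: ≢ 1 ✓]
Every test exponent gives a nontrivial residue, hence 187 generates the full group.

Yes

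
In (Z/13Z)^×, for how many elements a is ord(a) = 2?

φ(13) = 13 − 1 = 12 = 2^2 · 3.
(Z/13Z)^× is cyclic (|G| = 12); a cyclic group of order m has exactly φ(d) elements of each order d | m, and none otherwise.
2 | 12, and φ(2) = 2 − 1 = 1.

1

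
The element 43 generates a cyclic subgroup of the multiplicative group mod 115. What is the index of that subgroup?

ord(43) | φ(115) = φ(5·23) = (5−1)·(23−1) = 4·22 = 88 = 2^3 · 11.
Divisors of 88: 1, 2, 4, 8, 11, 22, 44, 88.
Test each divisor d:
43^1 ≡ 43 (mod 115)
43^2 ≡ 9 (mod 115)
43^4 ≡ 81 (mod 115)
43^8 ≡ 6 (mod 115)
43^11 ≡ 22 (mod 115)
43^22 ≡ 24 (mod 115)
43^44 ≡ 1 (mod 115) ✓
The order of 43 is 44, so the subgroup it generates has 44 elements.
[(Z/115Z)^× : ⟨43⟩] = 88/44 = 2.

2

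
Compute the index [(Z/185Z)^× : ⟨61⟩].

ord(61) | φ(185) = φ(5·37) = (5−1)·(37−1) = 4·36 = 144 = 2^4 · 3^2.
Divisors of 144: 1, 2, 3, 4, 6, 8, 9, 12, 16, 18, 24, 36, 48, 72, 144.
Test each divisor d:
61^1 ≡ 61 (mod 185)
61^2 ≡ 21 (mod 185)
61^3 ≡ 171 (mod 185)
61^4 ≡ 71 (mod 185)
61^6 ≡ 11 (mod 185)
61^8 ≡ 46 (mod 185)
61^9 ≡ 31 (mod 185)
61^12 ≡ 121 (mod 185)
61^16 ≡ 81 (mod 185)
61^18 ≡ 36 (mod 185)
61^24 ≡ 26 (mod 185)
61^36 ≡ 1 (mod 185) ✓
Thus |⟨61⟩| = ord(61) = 36.
[(Z/185Z)^× : ⟨61⟩] = 144/36 = 4.

4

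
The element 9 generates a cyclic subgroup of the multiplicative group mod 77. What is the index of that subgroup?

Since 9 ∈ (Z/77Z)^×, its order divides φ(77) = φ(7·11) = (7−1)·(11−1) = 6·10 = 60 = 2^2 · 3 · 5.
Divisors of 60: 1, 2, 3, 4, 5, 6, 10, 12, 15, 20, 30, 60.
Compute 9^d (mod 77) for the divisors d until we hit 1:
9^1 ≡ 9
9^2 ≡ 4
9^3 ≡ 36
9^4 ≡ 16
9^5 ≡ 67
9^6 ≡ 64
9^10 ≡ 23
9^12 ≡ 15
9^15 ≡ 1
Thus |⟨9⟩| = ord(9) = 15.
Index = |(Z/77Z)^×| / |⟨9⟩| = 60 / 15 = 4.

4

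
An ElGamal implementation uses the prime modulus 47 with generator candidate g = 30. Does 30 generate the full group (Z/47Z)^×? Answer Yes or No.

Yes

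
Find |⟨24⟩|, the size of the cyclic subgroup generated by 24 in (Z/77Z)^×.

30

The order of 24 must divide φ(77) = φ(7·11) = (7−1)·(11−1) = 6·10 = 60 = 2^2 · 3 · 5.
Divisors of 60: 1, 2, 3, 4, 5, 6, 10, 12, 15, 20, 30, 60.
Evaluate successive powers at the divisors of 60:
24^1 ≡ 24
24^2 ≡ 37
24^3 ≡ 41
24^4 ≡ 60
24^5 ≡ 54
24^6 ≡ 64
24^10 ≡ 67
24^12 ≡ 15
24^15 ≡ 76
24^20 ≡ 23
24^30 ≡ 1
The smallest such exponent is 30, so the order of 24 is 30.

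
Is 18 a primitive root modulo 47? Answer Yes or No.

No

φ(47) = 47 − 1 = 46 = 2 · 23.
An element g generates (Z/47Z)^× iff g^(46/q) ≢ 1 (mod 47) for each prime q ∈ {2, 23}.
18^23 ≡ 1 (mod 47)  [q = 2: ≡ 1 ✗]
18^2 ≡ 42 (mod 47)  [q = 23: ≢ 1 ✓]
18^23 ≡ 1 shows ord(18) | 23, strictly less than φ(47); not a primitive root.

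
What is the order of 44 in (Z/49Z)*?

21

Since 44 ∈ (Z/49Z)^×, its order divides φ(49) = φ(7^2) = 7·(7−1) = 42 = 2 · 3 · 7.
Divisors of 42: 1, 2, 3, 6, 7, 14, 21, 42.
Compute 44^d (mod 49) for the divisors d until we hit 1:
44^1 ≡ 44 (mod 49)
44^2 ≡ 25 (mod 49)
44^3 ≡ 22 (mod 49)
44^6 ≡ 43 (mod 49)
44^7 ≡ 30 (mod 49)
44^14 ≡ 18 (mod 49)
44^21 ≡ 1 (mod 49) ✓
So ord_49(44) = 21.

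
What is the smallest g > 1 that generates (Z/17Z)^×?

φ(17) = 17 − 1 = 16 = 2^4.
g is a primitive root iff g^(16/q) ≢ 1 (mod 17) for each prime q ∈ {2}.
g = 2: 2^8 ≡ 1 — hits 1, so not a primitive root.
g = 3: 3^8 ≡ 16 — none is 1, so 3 is a primitive root.
The smallest primitive root modulo 17 is 3.

3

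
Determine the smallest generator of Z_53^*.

φ(53) = 53 − 1 = 52 = 2^2 · 13.
g is a primitive root iff g^(52/q) ≢ 1 (mod 53) for each prime q ∈ {2, 13}.
g = 2: 2^26 ≡ 52; 2^4 ≡ 16 — none is 1, so 2 is a primitive root.
The smallest primitive root modulo 53 is 2.

2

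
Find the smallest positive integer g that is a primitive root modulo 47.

5

φ(47) = 47 − 1 = 46 = 2 · 23.
g is a primitive root iff g^(46/q) ≢ 1 (mod 47) for each prime q ∈ {2, 23}.
g = 2: 2^23 ≡ 1 — hits 1, so not a primitive root.
g = 3: 3^23 ≡ 1 — hits 1, so not a primitive root.
g = 4: 4^23 ≡ 1 — hits 1, so not a primitive root.
g = 5: 5^23 ≡ 46; 5^2 ≡ 25 — none is 1, so 5 is a primitive root.
So 5 is the smallest generator of (Z/47Z)^×.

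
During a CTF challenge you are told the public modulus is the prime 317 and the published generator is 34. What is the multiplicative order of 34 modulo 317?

79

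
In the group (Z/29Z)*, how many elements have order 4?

2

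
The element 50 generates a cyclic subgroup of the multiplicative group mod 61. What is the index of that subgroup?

The order of 50 must divide φ(61) = 61 − 1 = 60 = 2^2 · 3 · 5.
Divisors of 60: 1, 2, 3, 4, 5, 6, 10, 12, 15, 20, 30, 60.
Evaluate successive powers at the divisors of 60:
50^1 ≡ 50 (mod 61)
50^2 ≡ 60 (mod 61)
50^3 ≡ 11 (mod 61)
50^4 ≡ 1 (mod 61) ✓
So ord_61(50) = 4, hence |⟨50⟩| = 4.
Index = |(Z/61Z)^×| / |⟨50⟩| = 60 / 4 = 15.

15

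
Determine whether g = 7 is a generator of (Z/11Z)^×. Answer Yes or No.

Yes

φ(11) = 11 − 1 = 10 = 2 · 5.
Test 7^(10/q) mod 11 for each prime factor q of 10:
7^5 ≡ 10 (mod 11)  [q = 2: ≢ 1 ✓]
7^2 ≡ 5 (mod 11)  [q = 5: ≢ 1 ✓]
None equal 1, so ord_11(7) = 10: 7 is a primitive root.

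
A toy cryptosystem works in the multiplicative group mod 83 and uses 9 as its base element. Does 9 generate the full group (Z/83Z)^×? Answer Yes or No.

No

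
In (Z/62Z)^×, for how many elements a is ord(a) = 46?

0

φ(62) = φ(2)·φ(31) = 1·30 = 30 = 2 · 3 · 5.
(Z/62Z)^× is cyclic (|G| = 30); a cyclic group of order m has exactly φ(d) elements of each order d | m, and none otherwise.
Here 30 is not a multiple of 46, so there are no elements of order 46.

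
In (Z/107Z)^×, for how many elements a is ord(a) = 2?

1

φ(107) = 107 − 1 = 106 = 2 · 53.
In a cyclic group of order 106, there are φ(d) elements of order d for each divisor d of 106, and zero for non-divisors.
2 | 106, and φ(2) = 2 − 1 = 1.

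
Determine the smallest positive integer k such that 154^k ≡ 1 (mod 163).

162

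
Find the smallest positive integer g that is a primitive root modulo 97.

5

φ(97) = 97 − 1 = 96 = 2^5 · 3.
g is a primitive root iff g^(96/q) ≢ 1 (mod 97) for each prime q ∈ {2, 3}.
g = 2: 2^48 ≡ 1 — hits 1, so not a primitive root.
g = 3: 3^48 ≡ 1 — hits 1, so not a primitive root.
g = 4: 4^48 ≡ 1 — hits 1, so not a primitive root.
g = 5: 5^48 ≡ 96; 5^32 ≡ 35 — none is 1, so 5 is a primitive root.
Hence the least primitive root of 97 is 5.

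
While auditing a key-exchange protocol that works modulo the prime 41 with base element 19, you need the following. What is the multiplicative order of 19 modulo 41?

The order of 19 must divide φ(41) = 41 − 1 = 40 = 2^3 · 5.
Divisors of 40: 1, 2, 4, 5, 8, 10, 20, 40.
Evaluate successive powers at the divisors of 40:
19^1 ≡ 19 (mod 41)
19^2 ≡ 33 (mod 41)
19^4 ≡ 23 (mod 41)
19^5 ≡ 27 (mod 41)
19^8 ≡ 37 (mod 41)
19^10 ≡ 32 (mod 41)
19^20 ≡ 40 (mod 41)
19^40 ≡ 1 (mod 41) ✓
Therefore the multiplicative order of 19 modulo 41 is 40.

40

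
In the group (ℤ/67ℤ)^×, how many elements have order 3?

φ(67) = 67 − 1 = 66 = 2 · 3 · 11.
In a cyclic group of order 66, there are φ(d) elements of order d for each divisor d of 66, and zero for non-divisors.
3 | 66, and φ(3) = 3 − 1 = 2.

2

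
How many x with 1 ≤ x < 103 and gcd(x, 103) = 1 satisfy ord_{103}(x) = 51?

32

φ(103) = 103 − 1 = 102 = 2 · 3 · 17.
In a cyclic group of order 102, there are φ(d) elements of order d for each divisor d of 102, and zero for non-divisors.
51 = 3 · 17 divides 102, and φ(51) = 32.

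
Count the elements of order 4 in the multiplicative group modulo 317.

2

φ(317) = 317 − 1 = 316 = 2^2 · 79.
Since (Z/317Z)^× is cyclic of order 316, the number of elements of order d is φ(d) when d | 316 and 0 otherwise.
4 = 2^2 divides 316, and φ(4) = 2.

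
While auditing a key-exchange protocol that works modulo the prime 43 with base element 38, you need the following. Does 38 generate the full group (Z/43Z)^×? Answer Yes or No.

φ(43) = 43 − 1 = 42 = 2 · 3 · 7.
It suffices to check that the order of 38 is not a proper divisor of 42: compute 38^(42/q) for q ∈ {2, 3, 7}.
38^21 ≡ 1 (mod 43)  [q = 2: ≡ 1 ✗]
38^14 ≡ 36 (mod 43)  [q = 3: ≢ 1 ✓]
38^6 ≡ 16 (mod 43)  [q = 7: ≢ 1 ✓]
The check at q = 2 fails, so 38 generates a proper subgroup.

No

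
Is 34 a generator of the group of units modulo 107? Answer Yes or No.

No

φ(107) = 107 − 1 = 106 = 2 · 53.
It suffices to check that the order of 34 is not a proper divisor of 106: compute 34^(106/q) for q ∈ {2, 53}.
34^53 ≡ 1 (mod 107)  [q = 2: ≡ 1 ✗]
34^2 ≡ 86 (mod 107)  [q = 53: ≢ 1 ✓]
The check at q = 2 fails, so 34 generates a proper subgroup.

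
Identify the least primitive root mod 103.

5

φ(103) = 103 − 1 = 102 = 2 · 3 · 17.
g is a primitive root iff g^(102/q) ≢ 1 (mod 103) for each prime q ∈ {2, 3, 17}.
g = 2: 2^51 ≡ 1 — hits 1, so not a primitive root.
g = 3: 3^51 ≡ 102; 3^34 ≡ 1 — hits 1, so not a primitive root.
g = 4: 4^51 ≡ 1 — hits 1, so not a primitive root.
g = 5: 5^51 ≡ 102; 5^34 ≡ 56; 5^6 ≡ 72 — none is 1, so 5 is a primitive root.
Hence the least primitive root of 103 is 5.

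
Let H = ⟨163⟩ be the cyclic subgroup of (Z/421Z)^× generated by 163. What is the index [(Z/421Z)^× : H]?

4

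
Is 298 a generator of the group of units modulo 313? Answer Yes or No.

Yes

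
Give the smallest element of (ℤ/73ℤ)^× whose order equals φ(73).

5

φ(73) = 73 − 1 = 72 = 2^3 · 3^2.
g is a primitive root iff g^(72/q) ≢ 1 (mod 73) for each prime q ∈ {2, 3}.
g = 2: 2^36 ≡ 1 — hits 1, so not a primitive root.
g = 3: 3^36 ≡ 1 — hits 1, so not a primitive root.
g = 4: 4^36 ≡ 1 — hits 1, so not a primitive root.
g = 5: 5^36 ≡ 72; 5^24 ≡ 8 — none is 1, so 5 is a primitive root.
So 5 is the smallest generator of (Z/73Z)^×.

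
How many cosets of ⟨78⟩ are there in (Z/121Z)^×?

10

ord(78) | φ(121) = φ(11^2) = 11·(11−1) = 110 = 2 · 5 · 11.
Divisors of 110: 1, 2, 5, 10, 11, 22, 55, 110.
Check 78^d mod 121 for each divisor in increasing order:
78^1 ≡ 78 (mod 121)
78^2 ≡ 34 (mod 121)
78^5 ≡ 23 (mod 121)
78^10 ≡ 45 (mod 121)
78^11 ≡ 1 (mod 121) ✓
The order of 78 is 11, so the subgroup it generates has 11 elements.
The index is φ(121) / ord(78) = 110 / 11 = 10.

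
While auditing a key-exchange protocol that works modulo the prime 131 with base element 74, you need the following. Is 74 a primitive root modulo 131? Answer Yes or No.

No

φ(131) = 131 − 1 = 130 = 2 · 5 · 13.
It suffices to check that the order of 74 is not a proper divisor of 130: compute 74^(130/q) for q ∈ {2, 5, 13}.
74^65 ≡ 1 (mod 131)  [q = 2: ≡ 1 ✗]
74^26 ≡ 58 (mod 131)  [q = 5: ≢ 1 ✓]
74^10 ≡ 62 (mod 131)  [q = 13: ≢ 1 ✓]
Since 74^65 ≡ 1, the order of 74 divides 65 < 130, so 74 is not a primitive root.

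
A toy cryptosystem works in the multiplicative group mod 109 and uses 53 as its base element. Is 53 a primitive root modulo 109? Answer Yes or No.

Yes

φ(109) = 109 − 1 = 108 = 2^2 · 3^3.
It suffices to check that the order of 53 is not a proper divisor of 108: compute 53^(108/q) for q ∈ {2, 3}.
53^54 ≡ 108 (mod 109)  [q = 2: ≢ 1 ✓]
53^36 ≡ 63 (mod 109)  [q = 3: ≢ 1 ✓]
All checks pass, so 53 has order 108 and is a primitive root modulo 109.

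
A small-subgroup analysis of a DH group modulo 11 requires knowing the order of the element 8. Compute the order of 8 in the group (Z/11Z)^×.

ord(8) | φ(11) = 11 − 1 = 10 = 2 · 5.
Divisors of 10: 1, 2, 5, 10.
Compute 8^d (mod 11) for the divisors d until we hit 1:
8^1 ≡ 8
8^2 ≡ 9
8^5 ≡ 10
8^10 ≡ 1
Hence ord(8) = 10.

10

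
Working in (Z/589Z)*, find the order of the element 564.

18

The order of 564 must divide φ(589) = φ(19·31) = (19−1)·(31−1) = 18·30 = 540 = 2^2 · 3^3 · 5.
Divisors of 540: 1, 2, 3, 4, 5, 6, 9, 10, 12, 15, 18, 20, 27, 30, 36, 45, 54, 60, 90, 108, 135, 180, 270, 540.
Evaluate successive powers at the divisors of 540:
564^1 ≡ 564 (mod 589)
564^2 ≡ 36 (mod 589)
564^3 ≡ 278 (mod 589)
564^4 ≡ 118 (mod 589)
564^5 ≡ 584 (mod 589)
564^6 ≡ 125 (mod 589)
564^9 ≡ 588 (mod 589)
564^10 ≡ 25 (mod 589)
564^12 ≡ 311 (mod 589)
564^15 ≡ 464 (mod 589)
564^18 ≡ 1 (mod 589) ✓
So ord_589(564) = 18.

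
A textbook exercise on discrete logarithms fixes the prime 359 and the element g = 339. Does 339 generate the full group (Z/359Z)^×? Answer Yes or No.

Yes

φ(359) = 359 − 1 = 358 = 2 · 179.
339 is a primitive root mod 359 iff 339^(φ(359)/q) ≢ 1 for every prime q | φ(359), i.e. q ∈ {2, 179}.
339^179 ≡ 358 (mod 359)  [q = 2: ≢ 1 ✓]
339^2 ≡ 41 (mod 359)  [q = 179: ≢ 1 ✓]
None equal 1, so ord_359(339) = 358: 339 is a primitive root.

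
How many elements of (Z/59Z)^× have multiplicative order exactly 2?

φ(59) = 59 − 1 = 58 = 2 · 29.
(Z/59Z)^× is cyclic (|G| = 58); a cyclic group of order m has exactly φ(d) elements of each order d | m, and none otherwise.
2 | 58, and φ(2) = 2 − 1 = 1.

1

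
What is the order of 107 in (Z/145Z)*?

28

Since 107 ∈ (Z/145Z)^×, its order divides φ(145) = φ(5·29) = (5−1)·(29−1) = 4·28 = 112 = 2^4 · 7.
Divisors of 112: 1, 2, 4, 7, 8, 14, 16, 28, 56, 112.
Evaluate successive powers at the divisors of 112:
107^1 ≡ 107 (mod 145)
107^2 ≡ 139 (mod 145)
107^4 ≡ 36 (mod 145)
107^7 ≡ 88 (mod 145)
107^8 ≡ 136 (mod 145)
107^14 ≡ 59 (mod 145)
107^16 ≡ 81 (mod 145)
107^28 ≡ 1 (mod 145) ✓
Hence ord(107) = 28.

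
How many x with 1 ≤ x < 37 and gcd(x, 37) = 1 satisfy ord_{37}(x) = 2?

φ(37) = 37 − 1 = 36 = 2^2 · 3^2.
Since (Z/37Z)^× is cyclic of order 36, the number of elements of order d is φ(d) when d | 36 and 0 otherwise.
2 | 36, and φ(2) = 2 − 1 = 1.

1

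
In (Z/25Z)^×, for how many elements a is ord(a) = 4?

2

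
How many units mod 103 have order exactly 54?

φ(103) = 103 − 1 = 102 = 2 · 3 · 17.
In a cyclic group of order 102, there are φ(d) elements of order d for each divisor d of 102, and zero for non-divisors.
Here 102 is not a multiple of 54, so there are no elements of order 54.

0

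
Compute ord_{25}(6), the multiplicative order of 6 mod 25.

5

By Lagrange's theorem, ord_25(6) divides φ(25) = φ(5^2) = 5·(5−1) = 20 = 2^2 · 5.
Divisors of 20: 1, 2, 4, 5, 10, 20.
Evaluate successive powers at the divisors of 20:
6^1 ≡ 6 (mod 25)
6^2 ≡ 11 (mod 25)
6^4 ≡ 21 (mod 25)
6^5 ≡ 1 (mod 25) ✓
So ord_25(6) = 5.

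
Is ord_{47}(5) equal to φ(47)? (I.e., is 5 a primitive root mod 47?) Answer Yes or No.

φ(47) = 47 − 1 = 46 = 2 · 23.
It suffices to check that the order of 5 is not a proper divisor of 46: compute 5^(46/q) for q ∈ {2, 23}.
5^23 ≡ 46 (mod 47)  [q = 2: ≢ 1 ✓]
5^2 ≡ 25 (mod 47)  [q = 23: ≢ 1 ✓]
Every test exponent gives a nontrivial residue, hence 5 generates the full group.

Yes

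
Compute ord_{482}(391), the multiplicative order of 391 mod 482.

10

Since 391 ∈ (Z/482Z)^×, its order divides φ(482) = φ(2)·φ(241) = 1·240 = 240 = 2^4 · 3 · 5.
Divisors of 240: 1, 2, 3, 4, 5, 6, 8, 10, 12, 15, 16, 20, 24, 30, 40, 48, 60, 80, 120, 240.
Test each divisor d:
391^1 ≡ 391 (mod 482)
391^2 ≡ 87 (mod 482)
391^3 ≡ 277 (mod 482)
391^4 ≡ 339 (mod 482)
391^5 ≡ 481 (mod 482)
391^6 ≡ 91 (mod 482)
391^8 ≡ 205 (mod 482)
391^10 ≡ 1 (mod 482) ✓
Hence ord(391) = 10.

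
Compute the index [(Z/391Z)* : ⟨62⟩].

ord(62) | φ(391) = φ(17·23) = (17−1)·(23−1) = 16·22 = 352 = 2^5 · 11.
Divisors of 352: 1, 2, 4, 8, 11, 16, 22, 32, 44, 88, 176, 352.
Compute 62^d (mod 391) for the divisors d until we hit 1:
62^1 ≡ 62 (mod 391)
62^2 ≡ 325 (mod 391)
62^4 ≡ 55 (mod 391)
62^8 ≡ 288 (mod 391)
62^11 ≡ 369 (mod 391)
62^16 ≡ 52 (mod 391)
62^22 ≡ 93 (mod 391)
62^32 ≡ 358 (mod 391)
62^44 ≡ 47 (mod 391)
62^88 ≡ 254 (mod 391)
62^176 ≡ 1 (mod 391) ✓
The order of 62 is 176, so the subgroup it generates has 176 elements.
[(Z/391Z)^× : ⟨62⟩] = 352/176 = 2.

2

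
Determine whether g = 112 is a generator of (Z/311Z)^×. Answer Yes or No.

No

φ(311) = 311 − 1 = 310 = 2 · 5 · 31.
An element g generates (Z/311Z)^× iff g^(310/q) ≢ 1 (mod 311) for each prime q ∈ {2, 5, 31}.
112^155 ≡ 1 (mod 311)  [q = 2: ≡ 1 ✗]
112^62 ≡ 6 (mod 311)  [q = 5: ≢ 1 ✓]
112^10 ≡ 32 (mod 311)  [q = 31: ≢ 1 ✓]
The check at q = 2 fails, so 112 generates a proper subgroup.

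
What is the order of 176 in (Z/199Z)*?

198

By Lagrange's theorem, ord_199(176) divides φ(199) = 199 − 1 = 198 = 2 · 3^2 · 11.
Divisors of 198: 1, 2, 3, 6, 9, 11, 18, 22, 33, 66, 99, 198.
Evaluate successive powers at the divisors of 198:
176^1 ≡ 176 (mod 199)
176^2 ≡ 131 (mod 199)
176^3 ≡ 171 (mod 199)
176^6 ≡ 187 (mod 199)
176^9 ≡ 137 (mod 199)
176^11 ≡ 37 (mod 199)
176^18 ≡ 63 (mod 199)
176^22 ≡ 175 (mod 199)
176^33 ≡ 107 (mod 199)
176^66 ≡ 106 (mod 199)
176^99 ≡ 198 (mod 199)
176^198 ≡ 1 (mod 199) ✓
So ord_199(176) = 198.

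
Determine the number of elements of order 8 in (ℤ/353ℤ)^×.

φ(353) = 353 − 1 = 352 = 2^5 · 11.
Since (Z/353Z)^× is cyclic of order 352, the number of elements of order d is φ(d) when d | 352 and 0 otherwise.
8 = 2^3 divides 352, and φ(8) = 4.

4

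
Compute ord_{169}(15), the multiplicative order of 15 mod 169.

By Lagrange's theorem, ord_169(15) divides φ(169) = φ(13^2) = 13·(13−1) = 156 = 2^2 · 3 · 13.
Divisors of 156: 1, 2, 3, 4, 6, 12, 13, 26, 39, 52, 78, 156.
Evaluate successive powers at the divisors of 156:
15^1 ≡ 15
15^2 ≡ 56
15^3 ≡ 164
15^4 ≡ 94
15^6 ≡ 25
15^12 ≡ 118
15^13 ≡ 80
15^26 ≡ 147
15^39 ≡ 99
15^52 ≡ 146
15^78 ≡ 168
15^156 ≡ 1
Therefore the multiplicative order of 15 modulo 169 is 156.

156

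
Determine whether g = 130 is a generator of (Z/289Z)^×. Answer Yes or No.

φ(289) = φ(17^2) = 17·(17−1) = 272 = 2^4 · 17.
It suffices to check that the order of 130 is not a proper divisor of 272: compute 130^(272/q) for q ∈ {2, 17}.
130^136 ≡ 288 (mod 289)  [q = 2: ≢ 1 ✓]
130^16 ≡ 222 (mod 289)  [q = 17: ≢ 1 ✓]
Every test exponent gives a nontrivial residue, hence 130 generates the full group.

Yes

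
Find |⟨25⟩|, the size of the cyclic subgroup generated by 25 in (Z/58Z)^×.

The order of 25 must divide φ(58) = φ(2)·φ(29) = 1·28 = 28 = 2^2 · 7.
Divisors of 28: 1, 2, 4, 7, 14, 28.
Test each divisor d:
25^1 ≡ 25
25^2 ≡ 45
25^4 ≡ 53
25^7 ≡ 1
Therefore the multiplicative order of 25 modulo 58 is 7.

7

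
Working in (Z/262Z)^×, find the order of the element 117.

The order of 117 must divide φ(262) = φ(2)·φ(131) = 1·130 = 130 = 2 · 5 · 13.
Divisors of 130: 1, 2, 5, 10, 13, 26, 65, 130.
Check 117^d mod 262 for each divisor in increasing order:
117^1 ≡ 117 (mod 262)
117^2 ≡ 65 (mod 262)
117^5 ≡ 193 (mod 262)
117^10 ≡ 45 (mod 262)
117^13 ≡ 53 (mod 262)
117^26 ≡ 189 (mod 262)
117^65 ≡ 1 (mod 262) ✓
So ord_262(117) = 65.

65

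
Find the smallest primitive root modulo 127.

φ(127) = 127 − 1 = 126 = 2 · 3^2 · 7.
g is a primitive root iff g^(126/q) ≢ 1 (mod 127) for each prime q ∈ {2, 3, 7}.
g = 2: 2^63 ≡ 1 — hits 1, so not a primitive root.
g = 3: 3^63 ≡ 126; 3^42 ≡ 107; 3^18 ≡ 4 — none is 1, so 3 is a primitive root.
So 3 is the smallest generator of (Z/127Z)^×.

3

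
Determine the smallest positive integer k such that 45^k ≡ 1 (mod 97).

32

By Lagrange's theorem, ord_97(45) divides φ(97) = 97 − 1 = 96 = 2^5 · 3.
Divisors of 96: 1, 2, 3, 4, 6, 8, 12, 16, 24, 32, 48, 96.
Compute 45^d (mod 97) for the divisors d until we hit 1:
45^1 ≡ 45 (mod 97)
45^2 ≡ 85 (mod 97)
45^3 ≡ 42 (mod 97)
45^4 ≡ 47 (mod 97)
45^6 ≡ 18 (mod 97)
45^8 ≡ 75 (mod 97)
45^12 ≡ 33 (mod 97)
45^16 ≡ 96 (mod 97)
45^24 ≡ 22 (mod 97)
45^32 ≡ 1 (mod 97) ✓
The smallest such exponent is 32, so the order of 45 is 32.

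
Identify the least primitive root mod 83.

φ(83) = 83 − 1 = 82 = 2 · 41.
g is a primitive root iff g^(82/q) ≢ 1 (mod 83) for each prime q ∈ {2, 41}.
g = 2: 2^41 ≡ 82; 2^2 ≡ 4 — none is 1, so 2 is a primitive root.
So 2 is the smallest generator of (Z/83Z)^×.

2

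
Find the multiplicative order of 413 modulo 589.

90

Since 413 ∈ (Z/589Z)^×, its order divides φ(589) = φ(19·31) = (19−1)·(31−1) = 18·30 = 540 = 2^2 · 3^3 · 5.
Divisors of 540: 1, 2, 3, 4, 5, 6, 9, 10, 12, 15, 18, 20, 27, 30, 36, 45, 54, 60, 90, 108, 135, 180, 270, 540.
Check 413^d mod 589 for each divisor in increasing order:
413^1 ≡ 413
413^2 ≡ 348
413^3 ≡ 8
413^4 ≡ 359
413^5 ≡ 428
413^6 ≡ 64
413^9 ≡ 512
413^10 ≡ 5
413^12 ≡ 562
413^15 ≡ 373
413^18 ≡ 39
413^20 ≡ 25
413^27 ≡ 531
413^30 ≡ 125
413^36 ≡ 343
413^45 ≡ 94
413^54 ≡ 419
413^60 ≡ 311
413^90 ≡ 1
Therefore the multiplicative order of 413 modulo 589 is 90.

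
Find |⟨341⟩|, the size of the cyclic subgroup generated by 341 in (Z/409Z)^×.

17

The order of 341 must divide φ(409) = 409 − 1 = 408 = 2^3 · 3 · 17.
Divisors of 408: 1, 2, 3, 4, 6, 8, 12, 17, 24, 34, 51, 68, 102, 136, 204, 408.
Evaluate successive powers at the divisors of 408:
341^1 ≡ 341
341^2 ≡ 125
341^3 ≡ 89
341^4 ≡ 83
341^6 ≡ 150
341^8 ≡ 345
341^12 ≡ 5
341^17 ≡ 1
Therefore the multiplicative order of 341 modulo 409 is 17.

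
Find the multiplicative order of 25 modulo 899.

21

ord(25) | φ(899) = φ(29·31) = (29−1)·(31−1) = 28·30 = 840 = 2^3 · 3 · 5 · 7.
Divisors of 840: 1, 2, 3, 4, 5, 6, 7, 8, 10, 12, 14, 15, 20, 21, 24, 28, 30, 35, 40, 42, 56, 60, 70, 84, 105, 120, 140, 168, 210, 280, 420, 840.
Evaluate successive powers at the divisors of 840:
25^1 ≡ 25
25^2 ≡ 625
25^3 ≡ 342
25^4 ≡ 459
25^5 ≡ 687
25^6 ≡ 94
25^7 ≡ 552
25^8 ≡ 315
25^10 ≡ 893
25^12 ≡ 745
25^14 ≡ 842
25^15 ≡ 373
25^20 ≡ 36
25^21 ≡ 1
Hence ord(25) = 21.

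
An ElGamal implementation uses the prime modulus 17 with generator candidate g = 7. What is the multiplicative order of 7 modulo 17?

16

The order of 7 must divide φ(17) = 17 − 1 = 16 = 2^4.
Divisors of 16: 1, 2, 4, 8, 16.
Compute 7^d (mod 17) for the divisors d until we hit 1:
7^1 ≡ 7
7^2 ≡ 15
7^4 ≡ 4
7^8 ≡ 16
7^16 ≡ 1
Hence ord(7) = 16.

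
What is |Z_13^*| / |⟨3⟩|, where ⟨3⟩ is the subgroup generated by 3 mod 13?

4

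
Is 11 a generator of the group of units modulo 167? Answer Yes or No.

No

φ(167) = 167 − 1 = 166 = 2 · 83.
11 is a primitive root mod 167 iff 11^(φ(167)/q) ≢ 1 for every prime q | φ(167), i.e. q ∈ {2, 83}.
11^83 ≡ 1 (mod 167)  [q = 2: ≡ 1 ✗]
11^2 ≡ 121 (mod 167)  [q = 83: ≢ 1 ✓]
The check at q = 2 fails, so 11 generates a proper subgroup.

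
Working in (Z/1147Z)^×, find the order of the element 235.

180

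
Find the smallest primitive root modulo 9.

2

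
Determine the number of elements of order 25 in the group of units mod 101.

20

φ(101) = 101 − 1 = 100 = 2^2 · 5^2.
(Z/101Z)^× is cyclic (|G| = 100); a cyclic group of order m has exactly φ(d) elements of each order d | m, and none otherwise.
25 = 5^2 divides 100, and φ(25) = 20.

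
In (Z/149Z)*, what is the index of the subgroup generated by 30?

Since 30 ∈ (Z/149Z)^×, its order divides φ(149) = 149 − 1 = 148 = 2^2 · 37.
Divisors of 148: 1, 2, 4, 37, 74, 148.
Check 30^d mod 149 for each divisor in increasing order:
30^1 ≡ 30 (mod 149)
30^2 ≡ 6 (mod 149)
30^4 ≡ 36 (mod 149)
30^37 ≡ 1 (mod 149) ✓
Thus |⟨30⟩| = ord(30) = 37.
[(Z/149Z)^× : ⟨30⟩] = 148/37 = 4.

4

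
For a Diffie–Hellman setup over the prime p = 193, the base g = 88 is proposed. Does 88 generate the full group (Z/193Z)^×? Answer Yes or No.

No

φ(193) = 193 − 1 = 192 = 2^6 · 3.
88 is a primitive root mod 193 iff 88^(φ(193)/q) ≢ 1 for every prime q | φ(193), i.e. q ∈ {2, 3}.
88^96 ≡ 192 (mod 193)  [q = 2: ≢ 1 ✓]
88^64 ≡ 1 (mod 193)  [q = 3: ≡ 1 ✗]
The check at q = 3 fails, so 88 generates a proper subgroup.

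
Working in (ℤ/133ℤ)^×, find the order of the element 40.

The order of 40 must divide φ(133) = φ(7·19) = (7−1)·(19−1) = 6·18 = 108 = 2^2 · 3^3.
Divisors of 108: 1, 2, 3, 4, 6, 9, 12, 18, 27, 36, 54, 108.
Check 40^d mod 133 for each divisor in increasing order:
40^1 ≡ 40 (mod 133)
40^2 ≡ 4 (mod 133)
40^3 ≡ 27 (mod 133)
40^4 ≡ 16 (mod 133)
40^6 ≡ 64 (mod 133)
40^9 ≡ 132 (mod 133)
40^12 ≡ 106 (mod 133)
40^18 ≡ 1 (mod 133) ✓
So ord_133(40) = 18.

18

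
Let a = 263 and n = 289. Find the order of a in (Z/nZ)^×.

136

The order of 263 must divide φ(289) = φ(17^2) = 17·(17−1) = 272 = 2^4 · 17.
Divisors of 272: 1, 2, 4, 8, 16, 17, 34, 68, 136, 272.
Compute 263^d (mod 289) for the divisors d until we hit 1:
263^1 ≡ 263 (mod 289)
263^2 ≡ 98 (mod 289)
263^4 ≡ 67 (mod 289)
263^8 ≡ 154 (mod 289)
263^16 ≡ 18 (mod 289)
263^17 ≡ 110 (mod 289)
263^34 ≡ 251 (mod 289)
263^68 ≡ 288 (mod 289)
263^136 ≡ 1 (mod 289) ✓
The smallest such exponent is 136, so the order of 263 is 136.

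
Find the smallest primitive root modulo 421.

2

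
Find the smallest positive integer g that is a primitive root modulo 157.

5

φ(157) = 157 − 1 = 156 = 2^2 · 3 · 13.
g is a primitive root iff g^(156/q) ≢ 1 (mod 157) for each prime q ∈ {2, 3, 13}.
g = 2: 2^78 ≡ 156; 2^52 ≡ 1 — hits 1, so not a primitive root.
g = 3: 3^78 ≡ 1 — hits 1, so not a primitive root.
g = 4: 4^78 ≡ 1 — hits 1, so not a primitive root.
g = 5: 5^78 ≡ 156; 5^52 ≡ 12; 5^12 ≡ 130 — none is 1, so 5 is a primitive root.
The smallest primitive root modulo 157 is 5.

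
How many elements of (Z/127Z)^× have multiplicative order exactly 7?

6

φ(127) = 127 − 1 = 126 = 2 · 3^2 · 7.
Since (Z/127Z)^× is cyclic of order 126, the number of elements of order d is φ(d) when d | 126 and 0 otherwise.
7 | 126, and φ(7) = 7 − 1 = 6.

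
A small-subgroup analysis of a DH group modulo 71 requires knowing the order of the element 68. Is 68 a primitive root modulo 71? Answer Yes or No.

φ(71) = 71 − 1 = 70 = 2 · 5 · 7.
An element g generates (Z/71Z)^× iff g^(70/q) ≢ 1 (mod 71) for each prime q ∈ {2, 5, 7}.
68^35 ≡ 70 (mod 71)  [q = 2: ≢ 1 ✓]
68^14 ≡ 54 (mod 71)  [q = 5: ≢ 1 ✓]
68^10 ≡ 48 (mod 71)  [q = 7: ≢ 1 ✓]
All checks pass, so 68 has order 70 and is a primitive root modulo 71.

Yes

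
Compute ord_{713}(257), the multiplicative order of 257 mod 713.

ord(257) | φ(713) = φ(23·31) = (23−1)·(31−1) = 22·30 = 660 = 2^2 · 3 · 5 · 11.
Divisors of 660: 1, 2, 3, 4, 5, 6, 10, 11, 12, 15, 20, 22, 30, 33, 44, 55, 60, 66, 110, 132, 165, 220, 330, 660.
Compute 257^d (mod 713) for the divisors d until we hit 1:
257^1 ≡ 257
257^2 ≡ 453
257^3 ≡ 202
257^4 ≡ 578
257^5 ≡ 242
257^6 ≡ 163
257^10 ≡ 98
257^11 ≡ 231
257^12 ≡ 188
257^15 ≡ 187
257^20 ≡ 335
257^22 ≡ 599
257^30 ≡ 32
257^33 ≡ 47
257^44 ≡ 162
257^55 ≡ 346
257^60 ≡ 311
257^66 ≡ 70
257^110 ≡ 645
257^132 ≡ 622
257^165 ≡ 1
So ord_713(257) = 165.

165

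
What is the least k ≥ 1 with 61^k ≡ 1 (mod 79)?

26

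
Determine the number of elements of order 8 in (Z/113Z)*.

4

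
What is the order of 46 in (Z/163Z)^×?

By Lagrange's theorem, ord_163(46) divides φ(163) = 163 − 1 = 162 = 2 · 3^4.
Divisors of 162: 1, 2, 3, 6, 9, 18, 27, 54, 81, 162.
Test each divisor d:
46^1 ≡ 46 (mod 163)
46^2 ≡ 160 (mod 163)
46^3 ≡ 25 (mod 163)
46^6 ≡ 136 (mod 163)
46^9 ≡ 140 (mod 163)
46^18 ≡ 40 (mod 163)
46^27 ≡ 58 (mod 163)
46^54 ≡ 104 (mod 163)
46^81 ≡ 1 (mod 163) ✓
The smallest such exponent is 81, so the order of 46 is 81.

81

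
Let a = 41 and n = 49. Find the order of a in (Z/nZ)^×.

14

By Lagrange's theorem, ord_49(41) divides φ(49) = φ(7^2) = 7·(7−1) = 42 = 2 · 3 · 7.
Divisors of 42: 1, 2, 3, 6, 7, 14, 21, 42.
Compute 41^d (mod 49) for the divisors d until we hit 1:
41^1 ≡ 41 (mod 49)
41^2 ≡ 15 (mod 49)
41^3 ≡ 27 (mod 49)
41^6 ≡ 43 (mod 49)
41^7 ≡ 48 (mod 49)
41^14 ≡ 1 (mod 49) ✓
The smallest such exponent is 14, so the order of 41 is 14.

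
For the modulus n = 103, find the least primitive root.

5

φ(103) = 103 − 1 = 102 = 2 · 3 · 17.
Test candidates g = 2, 3, … against the prime factors q ∈ {2, 3, 17} of φ(103): g is a generator iff g^(102/q) ≢ 1 for every such q.
g = 2: 2^51 ≡ 1 — hits 1, so not a primitive root.
g = 3: 3^51 ≡ 102; 3^34 ≡ 1 — hits 1, so not a primitive root.
g = 4: 4^51 ≡ 1 — hits 1, so not a primitive root.
g = 5: 5^51 ≡ 102; 5^34 ≡ 56; 5^6 ≡ 72 — none is 1, so 5 is a primitive root.
So 5 is the smallest generator of (Z/103Z)^×.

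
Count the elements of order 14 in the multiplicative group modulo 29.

6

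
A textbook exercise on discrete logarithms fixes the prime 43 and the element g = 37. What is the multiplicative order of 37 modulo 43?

Since 37 ∈ (Z/43Z)^×, its order divides φ(43) = 43 − 1 = 42 = 2 · 3 · 7.
Divisors of 42: 1, 2, 3, 6, 7, 14, 21, 42.
Test each divisor d:
37^1 ≡ 37 (mod 43)
37^2 ≡ 36 (mod 43)
37^3 ≡ 42 (mod 43)
37^6 ≡ 1 (mod 43) ✓
So ord_43(37) = 6.

6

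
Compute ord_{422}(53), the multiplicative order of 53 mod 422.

105

By Lagrange's theorem, ord_422(53) divides φ(422) = φ(2)·φ(211) = 1·210 = 210 = 2 · 3 · 5 · 7.
Divisors of 210: 1, 2, 3, 5, 6, 7, 10, 14, 15, 21, 30, 35, 42, 70, 105, 210.
Check 53^d mod 422 for each divisor in increasing order:
53^1 ≡ 53 (mod 422)
53^2 ≡ 277 (mod 422)
53^3 ≡ 333 (mod 422)
53^5 ≡ 245 (mod 422)
53^6 ≡ 325 (mod 422)
53^7 ≡ 345 (mod 422)
53^10 ≡ 101 (mod 422)
53^14 ≡ 21 (mod 422)
53^15 ≡ 269 (mod 422)
53^21 ≡ 71 (mod 422)
53^30 ≡ 199 (mod 422)
53^35 ≡ 225 (mod 422)
53^42 ≡ 399 (mod 422)
53^70 ≡ 407 (mod 422)
53^105 ≡ 1 (mod 422) ✓
So ord_422(53) = 105.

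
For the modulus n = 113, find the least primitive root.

φ(113) = 113 − 1 = 112 = 2^4 · 7.
g is a primitive root iff g^(112/q) ≢ 1 (mod 113) for each prime q ∈ {2, 7}.
g = 2: 2^56 ≡ 1 — hits 1, so not a primitive root.
g = 3: 3^56 ≡ 112; 3^16 ≡ 49 — none is 1, so 3 is a primitive root.
Hence the least primitive root of 113 is 3.

3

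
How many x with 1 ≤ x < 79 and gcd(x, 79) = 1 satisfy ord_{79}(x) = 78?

φ(79) = 79 − 1 = 78 = 2 · 3 · 13.
In a cyclic group of order 78, there are φ(d) elements of order d for each divisor d of 78, and zero for non-divisors.
78 = 2 · 3 · 13 divides 78, and φ(78) = 24.

24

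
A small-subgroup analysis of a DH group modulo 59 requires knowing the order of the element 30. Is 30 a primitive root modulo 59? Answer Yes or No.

φ(59) = 59 − 1 = 58 = 2 · 29.
It suffices to check that the order of 30 is not a proper divisor of 58: compute 30^(58/q) for q ∈ {2, 29}.
30^29 ≡ 58 (mod 59)  [q = 2: ≢ 1 ✓]
30^2 ≡ 15 (mod 59)  [q = 29: ≢ 1 ✓]
None equal 1, so ord_59(30) = 58: 30 is a primitive root.

Yes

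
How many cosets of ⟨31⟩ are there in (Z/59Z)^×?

1

By Lagrange's theorem, ord_59(31) divides φ(59) = 59 − 1 = 58 = 2 · 29.
Divisors of 58: 1, 2, 29, 58.
Evaluate successive powers at the divisors of 58:
31^1 ≡ 31
31^2 ≡ 17
31^29 ≡ 58
31^58 ≡ 1
The order of 31 is 58, so the subgroup it generates has 58 elements.
[(Z/59Z)^× : ⟨31⟩] = 58/58 = 1.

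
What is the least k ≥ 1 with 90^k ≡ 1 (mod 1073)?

The order of 90 must divide φ(1073) = φ(29·37) = (29−1)·(37−1) = 28·36 = 1008 = 2^4 · 3^2 · 7.
Divisors of 1008: 1, 2, 3, 4, 6, 7, 8, 9, 12, 14, 16, 18, 21, 24, 28, 36, 42, 48, 56, 63, 72, 84, 112, 126, 144, 168, 252, 336, 504, 1008.
Evaluate successive powers at the divisors of 1008:
90^1 ≡ 90
90^2 ≡ 589
90^3 ≡ 433
90^4 ≡ 342
90^6 ≡ 787
90^7 ≡ 12
90^8 ≡ 7
90^9 ≡ 630
90^12 ≡ 248
90^14 ≡ 144
90^16 ≡ 49
90^18 ≡ 963
90^21 ≡ 655
90^24 ≡ 343
90^28 ≡ 349
90^36 ≡ 297
90^42 ≡ 898
90^48 ≡ 692
90^56 ≡ 552
90^63 ≡ 186
90^72 ≡ 223
90^84 ≡ 581
90^112 ≡ 1045
90^126 ≡ 260
90^144 ≡ 371
90^168 ≡ 639
90^252 ≡ 1
Therefore the multiplicative order of 90 modulo 1073 is 252.

252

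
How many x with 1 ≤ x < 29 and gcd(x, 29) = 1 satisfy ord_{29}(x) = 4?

φ(29) = 29 − 1 = 28 = 2^2 · 7.
In a cyclic group of order 28, there are φ(d) elements of order d for each divisor d of 28, and zero for non-divisors.
4 = 2^2 divides 28, and φ(4) = 2.

2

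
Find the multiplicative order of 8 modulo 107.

Since 8 ∈ (Z/107Z)^×, its order divides φ(107) = 107 − 1 = 106 = 2 · 53.
Divisors of 106: 1, 2, 53, 106.
Compute 8^d (mod 107) for the divisors d until we hit 1:
8^1 ≡ 8 (mod 107)
8^2 ≡ 64 (mod 107)
8^53 ≡ 106 (mod 107)
8^106 ≡ 1 (mod 107) ✓
The smallest such exponent is 106, so the order of 8 is 106.

106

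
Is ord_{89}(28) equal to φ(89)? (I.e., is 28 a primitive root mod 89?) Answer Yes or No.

φ(89) = 89 − 1 = 88 = 2^3 · 11.
28 is a primitive root mod 89 iff 28^(φ(89)/q) ≢ 1 for every prime q | φ(89), i.e. q ∈ {2, 11}.
28^44 ≡ 88 (mod 89)  [q = 2: ≢ 1 ✓]
28^8 ≡ 39 (mod 89)  [q = 11: ≢ 1 ✓]
Every test exponent gives a nontrivial residue, hence 28 generates the full group.

Yes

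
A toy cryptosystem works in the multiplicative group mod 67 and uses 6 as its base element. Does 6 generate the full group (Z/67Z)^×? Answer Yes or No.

No

φ(67) = 67 − 1 = 66 = 2 · 3 · 11.
6 is a primitive root mod 67 iff 6^(φ(67)/q) ≢ 1 for every prime q | φ(67), i.e. q ∈ {2, 3, 11}.
6^33 ≡ 1 (mod 67)  [q = 2: ≡ 1 ✗]
6^22 ≡ 37 (mod 67)  [q = 3: ≢ 1 ✓]
6^6 ≡ 24 (mod 67)  [q = 11: ≢ 1 ✓]
The check at q = 2 fails, so 6 generates a proper subgroup.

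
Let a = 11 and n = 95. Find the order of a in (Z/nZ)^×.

3

The order of 11 must divide φ(95) = φ(5·19) = (5−1)·(19−1) = 4·18 = 72 = 2^3 · 3^2.
Divisors of 72: 1, 2, 3, 4, 6, 8, 9, 12, 18, 24, 36, 72.
Check 11^d mod 95 for each divisor in increasing order:
11^1 ≡ 11 (mod 95)
11^2 ≡ 26 (mod 95)
11^3 ≡ 1 (mod 95) ✓
Therefore the multiplicative order of 11 modulo 95 is 3.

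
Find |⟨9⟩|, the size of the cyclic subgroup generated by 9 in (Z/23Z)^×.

The order of 9 must divide φ(23) = 23 − 1 = 22 = 2 · 11.
Divisors of 22: 1, 2, 11, 22.
Test each divisor d:
9^1 ≡ 9 (mod 23)
9^2 ≡ 12 (mod 23)
9^11 ≡ 1 (mod 23) ✓
Therefore the multiplicative order of 9 modulo 23 is 11.

11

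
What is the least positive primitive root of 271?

φ(271) = 271 − 1 = 270 = 2 · 3^3 · 5.
g is a primitive root iff g^(270/q) ≢ 1 (mod 271) for each prime q ∈ {2, 3, 5}.
g = 2: 2^135 ≡ 1 — hits 1, so not a primitive root.
g = 3: 3^135 ≡ 270; 3^90 ≡ 1 — hits 1, so not a primitive root.
g = 4: 4^135 ≡ 1 — hits 1, so not a primitive root.
g = 5: 5^135 ≡ 1 — hits 1, so not a primitive root.
g = 6: 6^135 ≡ 270; 6^90 ≡ 242; 6^54 ≡ 10 — none is 1, so 6 is a primitive root.
The smallest primitive root modulo 271 is 6.

6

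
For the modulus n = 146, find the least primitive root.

φ(146) = φ(2)·φ(73) = 1·72 = 72 = 2^3 · 3^2.
g is a primitive root iff g^(72/q) ≢ 1 (mod 146) for each prime q ∈ {2, 3}.
g = 2: gcd(2, 146) = 2 > 1, not a unit — skip.
g = 3: 3^36 ≡ 1 — hits 1, so not a primitive root.
g = 4: gcd(4, 146) = 2 > 1, not a unit — skip.
g = 5: 5^36 ≡ 145; 5^24 ≡ 81 — none is 1, so 5 is a primitive root.
The smallest primitive root modulo 146 is 5.

5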